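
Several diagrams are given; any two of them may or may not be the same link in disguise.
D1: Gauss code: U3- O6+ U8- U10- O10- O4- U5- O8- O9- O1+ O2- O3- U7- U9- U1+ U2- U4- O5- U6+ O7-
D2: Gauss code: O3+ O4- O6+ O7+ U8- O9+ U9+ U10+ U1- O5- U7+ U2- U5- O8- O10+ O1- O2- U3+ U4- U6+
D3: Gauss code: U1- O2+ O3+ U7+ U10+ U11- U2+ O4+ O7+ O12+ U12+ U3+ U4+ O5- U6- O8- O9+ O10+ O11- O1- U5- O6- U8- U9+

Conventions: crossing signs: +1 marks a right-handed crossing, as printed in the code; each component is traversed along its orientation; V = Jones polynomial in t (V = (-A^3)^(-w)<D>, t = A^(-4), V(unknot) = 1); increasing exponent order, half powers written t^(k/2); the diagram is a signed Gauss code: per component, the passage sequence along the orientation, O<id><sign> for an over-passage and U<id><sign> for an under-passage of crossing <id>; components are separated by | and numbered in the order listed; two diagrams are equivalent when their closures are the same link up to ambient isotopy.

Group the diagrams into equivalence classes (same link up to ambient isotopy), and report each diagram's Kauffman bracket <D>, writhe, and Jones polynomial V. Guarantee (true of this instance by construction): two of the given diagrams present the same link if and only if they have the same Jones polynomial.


classes: {D1} | {D2} | {D3}
V(D1) = -t^-6 + t^-5 - t^-4 + 2t^-3 - t^-2 + t^-1  [10 crossings, <D> = A^-14 - A^-10 + 2A^-6 - A^-2 + A^2 - A^6, w = -6]
D2 (bracket 1; 10 crossings at w = 0): V = 1
V(D3) = -t^-3 + t^-2 - t^-1 + 3 - t + t^2 - t^3  (w +2, c 12, <D> = -A^-6 + A^-2 - A^2 + 3A^6 - A^10 + A^14 - A^18)
insight: 3 values of V(t) split the 3 diagrams


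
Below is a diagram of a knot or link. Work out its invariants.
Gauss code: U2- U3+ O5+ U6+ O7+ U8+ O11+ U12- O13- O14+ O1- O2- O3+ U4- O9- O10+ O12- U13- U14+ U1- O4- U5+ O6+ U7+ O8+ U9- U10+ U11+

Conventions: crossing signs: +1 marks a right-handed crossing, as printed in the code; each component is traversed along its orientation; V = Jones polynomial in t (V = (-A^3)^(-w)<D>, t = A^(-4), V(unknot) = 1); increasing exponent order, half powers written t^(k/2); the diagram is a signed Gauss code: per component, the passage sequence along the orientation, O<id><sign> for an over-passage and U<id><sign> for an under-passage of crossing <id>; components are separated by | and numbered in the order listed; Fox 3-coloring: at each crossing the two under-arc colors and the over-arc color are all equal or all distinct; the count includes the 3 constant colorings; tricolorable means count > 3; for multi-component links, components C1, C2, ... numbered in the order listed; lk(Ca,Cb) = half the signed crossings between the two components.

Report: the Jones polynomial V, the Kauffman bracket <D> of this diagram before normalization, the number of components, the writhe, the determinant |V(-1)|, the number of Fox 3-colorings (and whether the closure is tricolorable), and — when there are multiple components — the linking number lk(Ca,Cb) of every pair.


V(t) = -t^-2 + t^-1 - 1 + 3t - 2t^2 + 3t^3 - 2t^4 + t^5 - t^6
bracket: -A^-18 + A^-14 - 2A^-10 + 3A^-6 - 2A^-2 + 3A^2 - A^6 + A^10 - A^14, w = +2
1 component, writhe +2, over 14 crossings
det 15, colorings 9 of 3^14 — tricolorable
observation: w = +2 (over 14 crossings) is diagram-only; (-A^3)^(-2) removes it from V


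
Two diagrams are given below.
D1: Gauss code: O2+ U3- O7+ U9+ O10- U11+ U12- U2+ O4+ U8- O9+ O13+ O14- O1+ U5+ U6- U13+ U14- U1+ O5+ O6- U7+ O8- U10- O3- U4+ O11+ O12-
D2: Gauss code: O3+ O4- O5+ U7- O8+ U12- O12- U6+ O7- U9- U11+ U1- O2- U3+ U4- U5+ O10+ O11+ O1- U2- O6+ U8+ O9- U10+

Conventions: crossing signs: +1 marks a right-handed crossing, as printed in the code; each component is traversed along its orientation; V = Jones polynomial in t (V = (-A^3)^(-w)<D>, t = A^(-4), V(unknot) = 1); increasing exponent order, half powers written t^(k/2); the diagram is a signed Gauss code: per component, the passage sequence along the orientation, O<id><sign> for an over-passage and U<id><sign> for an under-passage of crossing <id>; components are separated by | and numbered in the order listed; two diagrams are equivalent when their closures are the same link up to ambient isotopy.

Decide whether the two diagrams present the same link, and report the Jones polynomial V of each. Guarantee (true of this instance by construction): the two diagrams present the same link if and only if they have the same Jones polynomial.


same link: yes
V(D1) = -t^-3 + 3t^-2 - 3t^-1 + 4 - 4t + 3t^2 - 2t^3 + t^4  [14 crossings, <D> = A^-10 - 2A^-6 + 3A^-2 - 4A^2 + 4A^6 - 3A^10 + 3A^14 - A^18, w = +2]
D2 (bracket A^-16 - 2A^-12 + 3A^-8 - 4A^-4 + 4 - 3A^4 + 3A^8 - A^12; 12 crossings at w = 0): V = -t^-3 + 3t^-2 - 3t^-1 + 4 - 4t + 3t^2 - 2t^3 + t^4
note: all 2 diagrams share one V(t), hence one class


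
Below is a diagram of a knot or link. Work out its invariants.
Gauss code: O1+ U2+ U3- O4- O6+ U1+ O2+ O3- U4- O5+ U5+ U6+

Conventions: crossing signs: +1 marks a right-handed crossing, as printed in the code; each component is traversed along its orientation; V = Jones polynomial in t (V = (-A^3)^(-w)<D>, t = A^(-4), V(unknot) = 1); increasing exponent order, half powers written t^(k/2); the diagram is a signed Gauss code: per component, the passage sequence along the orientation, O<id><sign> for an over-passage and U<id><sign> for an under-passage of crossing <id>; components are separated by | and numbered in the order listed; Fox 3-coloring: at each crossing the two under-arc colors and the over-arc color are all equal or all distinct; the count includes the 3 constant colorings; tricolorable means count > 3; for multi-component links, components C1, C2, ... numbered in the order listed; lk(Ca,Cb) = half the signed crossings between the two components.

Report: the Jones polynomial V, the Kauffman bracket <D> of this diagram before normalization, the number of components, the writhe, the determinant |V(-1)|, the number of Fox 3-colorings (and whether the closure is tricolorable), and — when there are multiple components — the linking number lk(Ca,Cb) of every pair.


V(t) = 1
bracket: A^6, w = +2
1 component, writhe +2, over 6 crossings
det 1, colorings 3 of 3^6 — not tricolorable
observation: det 1 = |V(-1)|; not divisible by 3, so not tricolorable


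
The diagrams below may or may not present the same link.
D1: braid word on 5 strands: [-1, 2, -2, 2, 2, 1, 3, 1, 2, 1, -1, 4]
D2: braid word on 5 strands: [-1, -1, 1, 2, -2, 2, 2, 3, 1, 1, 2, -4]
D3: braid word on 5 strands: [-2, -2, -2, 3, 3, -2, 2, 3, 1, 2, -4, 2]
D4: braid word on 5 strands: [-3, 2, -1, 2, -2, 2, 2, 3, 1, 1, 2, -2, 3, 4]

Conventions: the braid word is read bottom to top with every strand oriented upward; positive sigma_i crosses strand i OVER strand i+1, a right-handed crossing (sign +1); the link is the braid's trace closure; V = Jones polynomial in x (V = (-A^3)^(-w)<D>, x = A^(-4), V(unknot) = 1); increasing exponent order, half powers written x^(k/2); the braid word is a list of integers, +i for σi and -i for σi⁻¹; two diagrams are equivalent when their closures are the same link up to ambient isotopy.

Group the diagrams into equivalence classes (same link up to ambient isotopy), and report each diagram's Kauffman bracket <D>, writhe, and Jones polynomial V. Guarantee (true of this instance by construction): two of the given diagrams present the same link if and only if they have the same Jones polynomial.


equivalence classes: {D1, D2, D4} | {D3}
D1 (bracket -A^-6 + A^-2 - A^2 + 2A^6 - A^10 + A^14; 12 crossings at w = +6): V = x - x^2 + 2x^3 - x^4 + x^5 - x^6
V(D2) = x - x^2 + 2x^3 - x^4 + x^5 - x^6  [12 crossings, <D> = -A^-12 + A^-8 - A^-4 + 2 - A^4 + A^8, w = +4]
D3 (bracket -A^-10 + A^-6 + A^2; 12 crossings at w = +2): V = x + x^3 - x^4
D4 (bracket -A^-6 + A^-2 - A^2 + 2A^6 - A^10 + A^14; 14 crossings at w = +6): V = x - x^2 + 2x^3 - x^4 + x^5 - x^6
observation: V(x) takes 2 values over 4 diagrams, fixing the grouping


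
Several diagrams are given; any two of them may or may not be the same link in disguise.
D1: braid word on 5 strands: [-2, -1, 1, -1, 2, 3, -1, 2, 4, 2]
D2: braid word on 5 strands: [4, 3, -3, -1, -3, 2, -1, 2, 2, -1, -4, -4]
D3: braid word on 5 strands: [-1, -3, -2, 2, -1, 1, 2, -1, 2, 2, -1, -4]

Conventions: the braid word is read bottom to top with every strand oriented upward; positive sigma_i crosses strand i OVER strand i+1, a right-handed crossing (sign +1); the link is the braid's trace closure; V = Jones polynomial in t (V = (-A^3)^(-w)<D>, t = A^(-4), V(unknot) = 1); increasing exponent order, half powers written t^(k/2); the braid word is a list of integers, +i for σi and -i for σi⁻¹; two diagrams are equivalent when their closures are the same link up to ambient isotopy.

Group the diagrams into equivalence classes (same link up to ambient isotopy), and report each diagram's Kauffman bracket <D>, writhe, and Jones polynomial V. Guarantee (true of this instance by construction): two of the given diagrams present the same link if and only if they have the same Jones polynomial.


grouping into links: {D1} | {D2, D3}
V(D1) = t^-2 - t^-1 + 1 - t + t^2  (w +2, c 10, <D> = A^-2 - A^2 + A^6 - A^10 + A^14)
V(D2) = -t^-3 + 2t^-2 - 2t^-1 + 3 - 2t + 2t^2 - t^3  [12 crossings, <D> = -A^-18 + 2A^-14 - 2A^-10 + 3A^-6 - 2A^-2 + 2A^2 - A^6, w = -2]
V(D3) = -t^-3 + 2t^-2 - 2t^-1 + 3 - 2t + 2t^2 - t^3  [12 crossings, <D> = -A^-18 + 2A^-14 - 2A^-10 + 3A^-6 - 2A^-2 + 2A^2 - A^6, w = -2]
why: 2 classes among 3 diagrams; unequal V(t) rules out equality


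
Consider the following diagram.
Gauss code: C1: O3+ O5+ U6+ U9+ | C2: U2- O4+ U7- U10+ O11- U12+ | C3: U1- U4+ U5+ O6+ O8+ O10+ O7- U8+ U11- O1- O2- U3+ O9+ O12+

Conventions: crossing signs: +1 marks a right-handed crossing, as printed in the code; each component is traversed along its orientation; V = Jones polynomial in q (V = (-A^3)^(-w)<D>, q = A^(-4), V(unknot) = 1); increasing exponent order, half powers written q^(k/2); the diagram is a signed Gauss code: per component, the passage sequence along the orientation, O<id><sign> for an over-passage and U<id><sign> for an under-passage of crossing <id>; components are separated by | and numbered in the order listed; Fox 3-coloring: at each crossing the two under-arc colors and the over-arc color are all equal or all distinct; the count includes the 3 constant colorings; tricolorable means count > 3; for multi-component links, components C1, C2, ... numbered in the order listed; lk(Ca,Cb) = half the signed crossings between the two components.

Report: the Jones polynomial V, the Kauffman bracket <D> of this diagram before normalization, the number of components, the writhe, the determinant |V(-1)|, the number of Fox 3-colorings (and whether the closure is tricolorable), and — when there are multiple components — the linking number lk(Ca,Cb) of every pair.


Jones polynomial: V(q) = q^-1 - 2 + 3q - 2q^2 + 4q^3 - 2q^4 + 2q^5
<D> = 2A^-8 - 2A^-4 + 4 - 2A^4 + 3A^8 - 2A^12 + A^16; writhe +4
components 3, writhe +4 (12 crossings)
linking number lk(C1,C2) = 0
lk(C1,C3): +2
lk(C2,C3) = 0
3-colorings: 3 of 3^12, det 16 — not tricolorable
note: the 3 component pairs carry total linking +2


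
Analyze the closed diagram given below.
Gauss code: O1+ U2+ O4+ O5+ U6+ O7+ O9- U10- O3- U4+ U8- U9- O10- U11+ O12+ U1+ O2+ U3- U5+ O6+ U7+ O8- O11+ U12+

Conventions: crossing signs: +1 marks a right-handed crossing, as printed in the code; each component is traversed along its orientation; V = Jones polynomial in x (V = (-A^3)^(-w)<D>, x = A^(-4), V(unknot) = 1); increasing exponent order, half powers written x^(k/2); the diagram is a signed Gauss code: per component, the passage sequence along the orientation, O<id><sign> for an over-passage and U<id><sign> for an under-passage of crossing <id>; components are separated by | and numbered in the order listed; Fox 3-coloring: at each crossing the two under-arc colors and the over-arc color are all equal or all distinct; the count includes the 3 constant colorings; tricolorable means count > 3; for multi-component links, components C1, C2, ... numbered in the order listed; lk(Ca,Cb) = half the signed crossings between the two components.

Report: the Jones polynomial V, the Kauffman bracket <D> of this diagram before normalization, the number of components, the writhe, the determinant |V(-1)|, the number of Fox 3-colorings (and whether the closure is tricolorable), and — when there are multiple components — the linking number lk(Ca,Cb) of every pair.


V(x) = -x^-1 + 2 - 3x + 6x^2 - 6x^3 + 7x^4 - 7x^5 + 6x^6 - 4x^7 + 2x^8 - x^9
bracket: -A^-24 + 2A^-20 - 4A^-16 + 6A^-12 - 7A^-8 + 7A^-4 - 6 + 6A^4 - 3A^8 + 2A^12 - A^16, w = +4
1 component, writhe +4, over 12 crossings
det 45, colorings 9 of 3^12 — tricolorable
observation: |V(-1)| = 45: so tricolorable, since 3 divides 45


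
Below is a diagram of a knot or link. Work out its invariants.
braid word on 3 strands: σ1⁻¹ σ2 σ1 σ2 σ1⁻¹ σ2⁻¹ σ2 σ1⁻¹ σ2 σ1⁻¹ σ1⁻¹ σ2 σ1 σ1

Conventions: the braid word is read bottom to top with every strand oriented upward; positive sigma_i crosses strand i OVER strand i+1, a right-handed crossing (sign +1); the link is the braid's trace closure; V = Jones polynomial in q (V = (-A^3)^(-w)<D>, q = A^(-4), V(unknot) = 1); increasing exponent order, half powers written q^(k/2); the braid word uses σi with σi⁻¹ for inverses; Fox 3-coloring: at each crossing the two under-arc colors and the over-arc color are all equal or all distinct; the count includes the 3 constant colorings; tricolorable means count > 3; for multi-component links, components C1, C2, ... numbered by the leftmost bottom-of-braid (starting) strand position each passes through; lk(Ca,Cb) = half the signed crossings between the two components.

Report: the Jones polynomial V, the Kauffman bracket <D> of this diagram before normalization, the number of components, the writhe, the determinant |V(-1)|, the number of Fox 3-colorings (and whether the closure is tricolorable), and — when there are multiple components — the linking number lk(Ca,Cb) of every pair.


V(q) = -q^-1 + 2 - q + 2q^2 - q^3 + q^4 - q^5
bracket: -A^-14 + A^-10 - A^-6 + 2A^-2 - A^2 + 2A^6 - A^10, w = +2
1 component, writhe +2, over 14 crossings
det 9, colorings 9 of 3^14 — tricolorable
observation: |V(-1)| = 9: so tricolorable, since 3 divides 9


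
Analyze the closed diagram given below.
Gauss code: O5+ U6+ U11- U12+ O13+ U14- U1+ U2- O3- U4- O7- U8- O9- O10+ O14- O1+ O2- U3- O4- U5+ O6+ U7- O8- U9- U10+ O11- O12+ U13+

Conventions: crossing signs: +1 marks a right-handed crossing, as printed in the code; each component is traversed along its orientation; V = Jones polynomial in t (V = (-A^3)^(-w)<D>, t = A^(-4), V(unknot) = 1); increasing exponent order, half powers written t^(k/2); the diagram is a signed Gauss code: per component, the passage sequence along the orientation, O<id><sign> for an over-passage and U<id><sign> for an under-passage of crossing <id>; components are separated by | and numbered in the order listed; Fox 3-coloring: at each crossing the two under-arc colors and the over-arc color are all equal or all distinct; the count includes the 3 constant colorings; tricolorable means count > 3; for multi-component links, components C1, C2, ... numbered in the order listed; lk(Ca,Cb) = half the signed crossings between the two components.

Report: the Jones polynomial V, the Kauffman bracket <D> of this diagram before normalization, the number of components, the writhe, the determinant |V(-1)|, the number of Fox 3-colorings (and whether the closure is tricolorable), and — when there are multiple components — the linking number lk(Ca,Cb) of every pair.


V = -t^-6 + 2t^-5 - 4t^-4 + 5t^-3 - 4t^-2 + 5t^-1 - 3 + 2t - t^2
<D> = -A^-14 + 2A^-10 - 3A^-6 + 5A^-2 - 4A^2 + 5A^6 - 4A^10 + 2A^14 - A^18 (w = -2)
1 component over 14 crossings, w = -2
9 Fox colorings among 3^14, |V(-1)| = 27: tricolorable
why: the span of V is 8, forcing >= 8 crossings in any diagram


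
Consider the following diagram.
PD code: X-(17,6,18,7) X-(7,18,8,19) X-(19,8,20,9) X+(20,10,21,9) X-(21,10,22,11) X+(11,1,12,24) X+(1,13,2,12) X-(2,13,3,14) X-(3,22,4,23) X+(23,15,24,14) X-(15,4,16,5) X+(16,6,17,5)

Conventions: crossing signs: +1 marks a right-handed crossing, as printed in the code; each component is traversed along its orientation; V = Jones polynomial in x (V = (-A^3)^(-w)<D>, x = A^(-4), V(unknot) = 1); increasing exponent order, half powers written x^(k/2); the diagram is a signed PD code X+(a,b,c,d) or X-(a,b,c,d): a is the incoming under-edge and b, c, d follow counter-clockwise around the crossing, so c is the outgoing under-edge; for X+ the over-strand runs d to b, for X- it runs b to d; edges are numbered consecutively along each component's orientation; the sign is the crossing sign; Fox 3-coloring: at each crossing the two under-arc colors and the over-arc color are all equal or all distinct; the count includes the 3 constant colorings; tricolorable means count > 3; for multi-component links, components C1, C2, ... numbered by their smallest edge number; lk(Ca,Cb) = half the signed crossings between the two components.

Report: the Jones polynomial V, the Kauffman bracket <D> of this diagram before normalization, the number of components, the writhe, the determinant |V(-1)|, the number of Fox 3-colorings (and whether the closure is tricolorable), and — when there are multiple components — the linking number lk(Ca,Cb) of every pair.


Jones polynomial: V(x) = x^-5 - 2x^-4 + 2x^-3 - 2x^-2 + 2x^-1 - 1 + x
<D> = A^-10 - A^-6 + 2A^-2 - 2A^2 + 2A^6 - 2A^10 + A^14; writhe -2
components 1, writhe -2 (12 crossings)
3-colorings: 3 of 3^12, det 11 — not tricolorable
note: det 11 = |V(-1)|; not divisible by 3, so not tricolorable


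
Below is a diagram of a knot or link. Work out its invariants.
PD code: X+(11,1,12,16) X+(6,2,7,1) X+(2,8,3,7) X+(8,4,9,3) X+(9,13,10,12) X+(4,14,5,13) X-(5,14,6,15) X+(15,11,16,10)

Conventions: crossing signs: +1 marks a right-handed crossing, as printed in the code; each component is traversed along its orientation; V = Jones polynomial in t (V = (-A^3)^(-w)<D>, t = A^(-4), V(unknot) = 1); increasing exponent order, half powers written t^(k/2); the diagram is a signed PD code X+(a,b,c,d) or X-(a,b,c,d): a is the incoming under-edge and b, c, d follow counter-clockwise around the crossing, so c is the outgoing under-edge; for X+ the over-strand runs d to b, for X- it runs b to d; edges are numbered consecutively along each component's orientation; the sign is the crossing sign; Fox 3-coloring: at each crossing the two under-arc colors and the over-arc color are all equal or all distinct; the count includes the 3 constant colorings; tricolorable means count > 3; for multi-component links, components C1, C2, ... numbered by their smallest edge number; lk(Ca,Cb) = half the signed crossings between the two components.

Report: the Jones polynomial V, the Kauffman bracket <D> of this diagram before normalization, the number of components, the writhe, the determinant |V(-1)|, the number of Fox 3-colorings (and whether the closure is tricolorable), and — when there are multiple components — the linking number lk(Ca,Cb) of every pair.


V = t^2 + 2t^4 - 2t^5 + t^6 - 2t^7 + t^8
<D> = A^-14 - 2A^-10 + A^-6 - 2A^-2 + 2A^2 + A^10 (w = +6)
1 component over 8 crossings, w = +6
27 Fox colorings among 3^8, |V(-1)| = 9: tricolorable
why: the span of V is 6, forcing >= 6 crossings in any diagram


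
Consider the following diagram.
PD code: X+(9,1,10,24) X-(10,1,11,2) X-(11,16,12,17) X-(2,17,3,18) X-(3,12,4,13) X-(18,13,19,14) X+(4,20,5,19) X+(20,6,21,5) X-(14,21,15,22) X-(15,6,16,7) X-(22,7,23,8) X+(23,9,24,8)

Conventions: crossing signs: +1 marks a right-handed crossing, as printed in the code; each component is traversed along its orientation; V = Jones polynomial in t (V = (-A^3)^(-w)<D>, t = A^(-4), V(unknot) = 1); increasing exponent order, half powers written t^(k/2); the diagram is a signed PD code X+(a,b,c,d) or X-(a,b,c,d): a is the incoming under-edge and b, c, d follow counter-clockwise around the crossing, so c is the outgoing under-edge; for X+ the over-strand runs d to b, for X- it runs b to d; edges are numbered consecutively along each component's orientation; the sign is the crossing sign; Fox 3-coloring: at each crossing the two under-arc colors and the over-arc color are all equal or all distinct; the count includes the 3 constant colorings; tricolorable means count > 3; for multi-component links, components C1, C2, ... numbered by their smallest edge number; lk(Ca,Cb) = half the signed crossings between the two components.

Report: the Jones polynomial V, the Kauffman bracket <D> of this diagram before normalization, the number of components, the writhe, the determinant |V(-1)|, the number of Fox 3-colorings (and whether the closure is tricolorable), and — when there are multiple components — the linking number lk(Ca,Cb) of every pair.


Jones polynomial: V(t) = -t^-6 + t^-5 - t^-4 + 2t^-3 - t^-2 + t^-1
<D> = A^-8 - A^-4 + 2 - A^4 + A^8 - A^12; writhe -4
components 1, writhe -4 (12 crossings)
3-colorings: 3 of 3^12, det 7 — not tricolorable
note: det 7 = |V(-1)|; not divisible by 3, so not tricolorable


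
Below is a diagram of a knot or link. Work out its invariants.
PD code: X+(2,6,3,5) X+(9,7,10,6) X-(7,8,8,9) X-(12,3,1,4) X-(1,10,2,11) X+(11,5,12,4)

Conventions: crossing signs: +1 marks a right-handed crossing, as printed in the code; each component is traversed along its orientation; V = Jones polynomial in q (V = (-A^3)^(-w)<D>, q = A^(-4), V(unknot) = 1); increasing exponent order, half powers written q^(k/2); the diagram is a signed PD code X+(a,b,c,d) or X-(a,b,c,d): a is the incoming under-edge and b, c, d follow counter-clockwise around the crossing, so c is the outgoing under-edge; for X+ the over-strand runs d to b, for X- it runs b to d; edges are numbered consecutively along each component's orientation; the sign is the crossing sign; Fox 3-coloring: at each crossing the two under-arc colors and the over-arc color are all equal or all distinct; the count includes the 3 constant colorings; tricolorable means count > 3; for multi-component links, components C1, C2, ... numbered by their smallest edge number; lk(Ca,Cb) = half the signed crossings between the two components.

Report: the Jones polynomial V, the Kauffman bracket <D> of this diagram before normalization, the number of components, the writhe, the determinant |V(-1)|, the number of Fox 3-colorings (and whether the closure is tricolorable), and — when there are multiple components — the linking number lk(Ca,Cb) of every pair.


Jones polynomial: V(q) = 1
<D> = 1; writhe 0
components 1, writhe 0 (6 crossings)
3-colorings: 3 of 3^6, det 1 — not tricolorable
note: det 1 = |V(-1)|; not divisible by 3, so not tricolorable


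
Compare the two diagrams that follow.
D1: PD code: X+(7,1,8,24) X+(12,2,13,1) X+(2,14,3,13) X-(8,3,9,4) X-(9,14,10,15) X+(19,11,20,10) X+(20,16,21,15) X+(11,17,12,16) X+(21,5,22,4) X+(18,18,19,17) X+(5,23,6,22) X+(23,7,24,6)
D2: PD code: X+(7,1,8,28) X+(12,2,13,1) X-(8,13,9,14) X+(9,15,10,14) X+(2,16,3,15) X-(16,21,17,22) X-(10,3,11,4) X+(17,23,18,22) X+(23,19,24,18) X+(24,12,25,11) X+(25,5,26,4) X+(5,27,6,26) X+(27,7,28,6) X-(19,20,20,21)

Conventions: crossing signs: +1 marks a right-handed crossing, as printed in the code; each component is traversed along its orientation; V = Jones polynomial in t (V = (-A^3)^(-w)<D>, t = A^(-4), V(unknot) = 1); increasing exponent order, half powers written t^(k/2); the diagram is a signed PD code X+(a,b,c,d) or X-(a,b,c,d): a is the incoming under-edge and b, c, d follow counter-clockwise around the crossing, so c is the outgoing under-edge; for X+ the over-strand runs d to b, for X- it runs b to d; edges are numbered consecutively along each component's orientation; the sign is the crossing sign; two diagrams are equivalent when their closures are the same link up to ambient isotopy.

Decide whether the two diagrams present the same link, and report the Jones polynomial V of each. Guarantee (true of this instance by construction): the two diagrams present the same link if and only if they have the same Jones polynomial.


same link: yes
V(D1) = t^2 - t^3 + 3t^4 - 3t^5 + 3t^6 - 3t^7 + 2t^8 - t^9  [12 crossings, <D> = -A^-12 + 2A^-8 - 3A^-4 + 3 - 3A^4 + 3A^8 - A^12 + A^16, w = +8]
D2 (bracket -A^-18 + 2A^-14 - 3A^-10 + 3A^-6 - 3A^-2 + 3A^2 - A^6 + A^10; 14 crossings at w = +6): V = t^2 - t^3 + 3t^4 - 3t^5 + 3t^6 - 3t^7 + 2t^8 - t^9
note: from 12 to 14 crossings by R-moves: one link, two diagrams


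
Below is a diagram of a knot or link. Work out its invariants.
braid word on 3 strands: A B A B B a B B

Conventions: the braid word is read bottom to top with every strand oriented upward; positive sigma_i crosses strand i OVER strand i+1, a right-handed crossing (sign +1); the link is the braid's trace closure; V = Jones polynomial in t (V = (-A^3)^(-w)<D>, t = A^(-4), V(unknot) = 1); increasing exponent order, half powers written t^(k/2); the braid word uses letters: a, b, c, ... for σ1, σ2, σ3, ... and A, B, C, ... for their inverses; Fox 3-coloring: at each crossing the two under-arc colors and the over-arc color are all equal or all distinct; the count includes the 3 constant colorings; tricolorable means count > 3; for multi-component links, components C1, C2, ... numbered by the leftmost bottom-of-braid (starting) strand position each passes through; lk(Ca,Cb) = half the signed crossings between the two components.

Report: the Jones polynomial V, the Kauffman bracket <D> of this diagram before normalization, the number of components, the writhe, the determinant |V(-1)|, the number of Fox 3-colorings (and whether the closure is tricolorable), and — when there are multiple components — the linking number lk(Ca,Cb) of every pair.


Jones polynomial: V(t) = t^-8 - 2t^-7 + t^-6 - 2t^-5 + 2t^-4 + t^-2
<D> = A^-10 + 2A^-2 - 2A^2 + A^6 - 2A^10 + A^14; writhe -6
components 1, writhe -6 (8 crossings)
3-colorings: 27 of 3^8, det 9 — tricolorable
note: w = -6 shifts under R1 moves; the (-A^3)^(6) factor cancels that in V


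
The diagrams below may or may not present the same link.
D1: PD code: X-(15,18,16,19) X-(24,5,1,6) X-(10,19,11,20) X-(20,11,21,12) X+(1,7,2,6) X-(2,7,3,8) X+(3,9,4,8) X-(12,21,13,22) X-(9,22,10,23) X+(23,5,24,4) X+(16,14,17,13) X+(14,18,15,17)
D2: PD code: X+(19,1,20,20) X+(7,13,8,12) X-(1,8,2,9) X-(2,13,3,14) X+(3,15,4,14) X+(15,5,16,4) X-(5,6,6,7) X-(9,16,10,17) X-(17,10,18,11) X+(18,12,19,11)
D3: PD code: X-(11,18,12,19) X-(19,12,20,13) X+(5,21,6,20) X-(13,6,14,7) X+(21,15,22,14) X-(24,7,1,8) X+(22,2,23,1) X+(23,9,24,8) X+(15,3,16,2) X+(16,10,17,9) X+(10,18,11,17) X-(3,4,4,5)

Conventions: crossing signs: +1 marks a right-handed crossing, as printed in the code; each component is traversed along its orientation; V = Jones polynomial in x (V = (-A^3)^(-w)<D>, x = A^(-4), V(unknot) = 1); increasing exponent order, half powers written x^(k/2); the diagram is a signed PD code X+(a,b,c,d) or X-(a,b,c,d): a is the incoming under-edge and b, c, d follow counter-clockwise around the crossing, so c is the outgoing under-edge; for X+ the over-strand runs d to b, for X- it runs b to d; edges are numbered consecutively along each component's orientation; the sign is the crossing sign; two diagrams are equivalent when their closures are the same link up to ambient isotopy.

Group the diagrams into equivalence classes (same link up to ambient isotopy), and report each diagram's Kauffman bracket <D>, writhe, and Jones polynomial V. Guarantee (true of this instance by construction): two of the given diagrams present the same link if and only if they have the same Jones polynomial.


equivalence classes: {D1} | {D2} | {D3}
D1 (bracket A^-2 + A^6 - A^10; 12 crossings at w = -2): V = -x^-4 + x^-3 + x^-1
V(D2) = x^-2 - x^-1 + 1 - x + x^2  (w 0, c 10, <D> = A^-8 - A^-4 + 1 - A^4 + A^8)
V(D3) = x + x^3 - x^4  (w +2, c 12, <D> = -A^-10 + A^-6 + A^2)
observation: comparing 3 Jones polynomials yields 3 groups


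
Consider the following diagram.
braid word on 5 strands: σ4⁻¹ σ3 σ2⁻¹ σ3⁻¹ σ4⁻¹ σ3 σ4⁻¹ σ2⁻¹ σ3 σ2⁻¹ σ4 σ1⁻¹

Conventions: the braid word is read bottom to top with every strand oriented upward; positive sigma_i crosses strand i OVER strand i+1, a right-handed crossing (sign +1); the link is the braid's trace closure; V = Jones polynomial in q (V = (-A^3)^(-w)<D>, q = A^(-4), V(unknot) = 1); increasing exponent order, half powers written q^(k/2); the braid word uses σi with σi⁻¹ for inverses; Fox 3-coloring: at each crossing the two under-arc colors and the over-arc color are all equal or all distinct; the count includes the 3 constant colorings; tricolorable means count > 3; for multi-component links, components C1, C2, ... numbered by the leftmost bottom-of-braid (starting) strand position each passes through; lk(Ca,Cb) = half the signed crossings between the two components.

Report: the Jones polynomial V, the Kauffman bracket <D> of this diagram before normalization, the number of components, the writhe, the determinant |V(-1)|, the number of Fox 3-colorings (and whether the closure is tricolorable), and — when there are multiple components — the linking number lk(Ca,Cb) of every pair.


Jones polynomial: V(q) = 2q^-5 - 2q^-4 + 4q^-3 - 2q^-2 + 3q^-1 - 2 + q
<D> = A^-16 - 2A^-12 + 3A^-8 - 2A^-4 + 4 - 2A^4 + 2A^8; writhe -4
components 3, writhe -4 (12 crossings)
linking number lk(C1,C2) = -2
lk(C1,C3): 0
lk(C2,C3) = 0
3-colorings: 3 of 3^12, det 16 — not tricolorable
note: the span of V is 6, within the link bound 12 + 3 - 1


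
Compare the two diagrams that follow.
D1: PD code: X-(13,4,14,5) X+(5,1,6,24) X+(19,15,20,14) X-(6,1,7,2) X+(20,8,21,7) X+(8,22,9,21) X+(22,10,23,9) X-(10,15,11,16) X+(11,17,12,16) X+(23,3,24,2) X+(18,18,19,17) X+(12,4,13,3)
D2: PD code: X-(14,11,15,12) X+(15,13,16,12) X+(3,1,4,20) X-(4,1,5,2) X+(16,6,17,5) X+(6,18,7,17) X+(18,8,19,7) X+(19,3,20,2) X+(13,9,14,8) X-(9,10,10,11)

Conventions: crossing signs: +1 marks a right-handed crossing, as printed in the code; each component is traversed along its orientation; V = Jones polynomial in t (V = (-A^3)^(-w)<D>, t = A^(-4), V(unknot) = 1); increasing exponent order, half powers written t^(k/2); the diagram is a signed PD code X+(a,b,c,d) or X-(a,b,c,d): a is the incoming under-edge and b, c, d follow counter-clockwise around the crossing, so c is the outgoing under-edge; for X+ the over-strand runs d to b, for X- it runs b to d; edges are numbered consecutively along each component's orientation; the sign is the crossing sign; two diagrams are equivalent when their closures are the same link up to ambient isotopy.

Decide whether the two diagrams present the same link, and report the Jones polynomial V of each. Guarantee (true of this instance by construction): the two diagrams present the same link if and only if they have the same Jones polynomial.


equivalent: yes
V(D1) = t + t^3 - t^4  (w +6, c 12, <D> = -A^2 + A^6 + A^14)
V(D2) = t + t^3 - t^4  [10 crossings, <D> = -A^-4 + 1 + A^8, w = +4]
key observation: Reidemeister moves carry D1 (12 crossings) to D2 (10)


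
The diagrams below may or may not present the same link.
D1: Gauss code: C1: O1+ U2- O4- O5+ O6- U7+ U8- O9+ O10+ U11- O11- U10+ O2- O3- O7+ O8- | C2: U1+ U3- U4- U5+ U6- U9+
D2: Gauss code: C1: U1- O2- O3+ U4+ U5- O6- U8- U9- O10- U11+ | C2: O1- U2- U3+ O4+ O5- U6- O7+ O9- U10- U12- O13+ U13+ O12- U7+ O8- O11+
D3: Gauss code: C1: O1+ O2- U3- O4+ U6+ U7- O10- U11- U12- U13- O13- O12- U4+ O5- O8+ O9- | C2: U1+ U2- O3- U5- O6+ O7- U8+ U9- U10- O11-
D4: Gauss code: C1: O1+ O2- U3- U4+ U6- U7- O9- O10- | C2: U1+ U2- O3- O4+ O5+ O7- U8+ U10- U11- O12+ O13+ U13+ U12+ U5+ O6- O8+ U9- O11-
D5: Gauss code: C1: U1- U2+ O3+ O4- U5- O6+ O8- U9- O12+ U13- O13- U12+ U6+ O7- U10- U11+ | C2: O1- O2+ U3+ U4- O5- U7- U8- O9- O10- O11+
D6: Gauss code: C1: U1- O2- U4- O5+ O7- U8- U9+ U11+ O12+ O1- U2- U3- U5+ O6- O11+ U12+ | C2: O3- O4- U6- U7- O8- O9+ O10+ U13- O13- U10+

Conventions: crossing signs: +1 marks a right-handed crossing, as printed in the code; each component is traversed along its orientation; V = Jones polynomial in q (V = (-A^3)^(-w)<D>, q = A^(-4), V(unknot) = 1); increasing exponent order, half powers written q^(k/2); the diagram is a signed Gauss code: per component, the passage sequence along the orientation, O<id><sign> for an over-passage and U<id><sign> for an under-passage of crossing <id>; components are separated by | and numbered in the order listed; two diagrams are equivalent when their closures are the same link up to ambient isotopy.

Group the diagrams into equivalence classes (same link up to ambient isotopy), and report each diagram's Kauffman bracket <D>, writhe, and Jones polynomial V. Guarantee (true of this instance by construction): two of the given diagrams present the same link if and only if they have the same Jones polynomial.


classes: {D1} | {D2, D3, D4, D5, D6}
V(D1) = -q^(-1/2) - q^(1/2)  [11 crossings, <D> = A^-5 + A^-1, w = -1]
V(D2) = -q^(-9/2) - q^(-5/2) + q^(-3/2) - q^(-1/2)  (w -3, c 13, <D> = A^-7 - A^-3 + A + A^9)
V(D3) = -q^(-9/2) - q^(-5/2) + q^(-3/2) - q^(-1/2)  (w -5, c 13, <D> = A^-13 - A^-9 + A^-5 + A^3)
V(D4) = -q^(-9/2) - q^(-5/2) + q^(-3/2) - q^(-1/2)  (w -1, c 13, <D> = A^-1 - A^3 + A^7 + A^15)
D5 (bracket A^-7 - A^-3 + A + A^9; 13 crossings at w = -3): V = -q^(-9/2) - q^(-5/2) + q^(-3/2) - q^(-1/2)
D6 (bracket A^-7 - A^-3 + A + A^9; 13 crossings at w = -3): V = -q^(-9/2) - q^(-5/2) + q^(-3/2) - q^(-1/2)
note: 2 classes among 6 diagrams; unequal V(q) rules out equality


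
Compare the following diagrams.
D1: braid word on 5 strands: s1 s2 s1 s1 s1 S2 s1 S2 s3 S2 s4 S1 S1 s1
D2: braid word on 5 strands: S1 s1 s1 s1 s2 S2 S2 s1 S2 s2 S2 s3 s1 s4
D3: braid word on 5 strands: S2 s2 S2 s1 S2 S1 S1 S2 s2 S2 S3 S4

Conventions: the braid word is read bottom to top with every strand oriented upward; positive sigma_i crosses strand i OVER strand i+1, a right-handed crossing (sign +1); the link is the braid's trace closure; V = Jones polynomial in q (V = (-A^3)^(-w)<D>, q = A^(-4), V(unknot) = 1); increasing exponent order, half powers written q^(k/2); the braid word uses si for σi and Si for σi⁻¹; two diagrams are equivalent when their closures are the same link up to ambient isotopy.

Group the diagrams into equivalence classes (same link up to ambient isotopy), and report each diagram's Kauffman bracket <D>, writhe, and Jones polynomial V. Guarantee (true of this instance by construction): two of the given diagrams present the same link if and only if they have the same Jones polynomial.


classes: {D1, D2} | {D3}
V(D1) = q^-1 - 1 + 2q - 2q^2 + 2q^3 - 2q^4 + q^5  [14 crossings, <D> = A^-8 - 2A^-4 + 2 - 2A^4 + 2A^8 - A^12 + A^16, w = +4]
V(D2) = q^-1 - 1 + 2q - 2q^2 + 2q^3 - 2q^4 + q^5  [14 crossings, <D> = A^-8 - 2A^-4 + 2 - 2A^4 + 2A^8 - A^12 + A^16, w = +4]
V(D3) = -q^-6 + q^-5 - q^-4 + 2q^-3 - q^-2 + q^-1  [12 crossings, <D> = A^-14 - A^-10 + 2A^-6 - A^-2 + A^2 - A^6, w = -6]
note: 2 values of V(q) split the 3 diagrams


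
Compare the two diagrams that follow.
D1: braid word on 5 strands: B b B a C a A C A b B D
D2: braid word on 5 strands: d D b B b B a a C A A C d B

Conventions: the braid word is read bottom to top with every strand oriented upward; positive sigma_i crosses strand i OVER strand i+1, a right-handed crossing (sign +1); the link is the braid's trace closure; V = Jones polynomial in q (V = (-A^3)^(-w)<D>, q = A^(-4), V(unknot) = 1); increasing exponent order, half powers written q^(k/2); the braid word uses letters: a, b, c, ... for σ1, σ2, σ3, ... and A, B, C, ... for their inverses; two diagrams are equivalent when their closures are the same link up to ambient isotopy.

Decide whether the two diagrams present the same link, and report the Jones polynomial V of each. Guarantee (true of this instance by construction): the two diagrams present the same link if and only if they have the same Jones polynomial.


same link: yes
V(D1) = q^-3 + q^-2 + q^-1 + 1  [12 crossings, <D> = A^-12 + A^-8 + A^-4 + 1, w = -4]
V(D2) = q^-3 + q^-2 + q^-1 + 1  (w -2, c 14, <D> = A^-6 + A^-2 + A^2 + A^6)
note: Markov moves rewrite D1 (12 crossings) into D2 (14)


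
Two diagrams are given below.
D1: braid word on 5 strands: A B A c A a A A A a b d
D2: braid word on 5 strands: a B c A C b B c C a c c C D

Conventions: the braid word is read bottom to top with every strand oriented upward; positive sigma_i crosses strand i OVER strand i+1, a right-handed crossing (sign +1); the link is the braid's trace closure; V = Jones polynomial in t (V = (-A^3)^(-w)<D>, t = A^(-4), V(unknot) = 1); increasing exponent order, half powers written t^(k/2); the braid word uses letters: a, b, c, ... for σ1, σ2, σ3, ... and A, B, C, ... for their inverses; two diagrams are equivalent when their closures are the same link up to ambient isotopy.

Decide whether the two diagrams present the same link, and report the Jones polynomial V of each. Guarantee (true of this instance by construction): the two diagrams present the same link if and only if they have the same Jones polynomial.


equivalent: no
D1 (bracket A^-2 + A^6 - A^10; 12 crossings at w = -2): V = -t^-4 + t^-3 + t^-1
V(D2) = 1  (w 0, c 14, <D> = 1)
key observation: 2 values of V(t) split the 2 diagrams


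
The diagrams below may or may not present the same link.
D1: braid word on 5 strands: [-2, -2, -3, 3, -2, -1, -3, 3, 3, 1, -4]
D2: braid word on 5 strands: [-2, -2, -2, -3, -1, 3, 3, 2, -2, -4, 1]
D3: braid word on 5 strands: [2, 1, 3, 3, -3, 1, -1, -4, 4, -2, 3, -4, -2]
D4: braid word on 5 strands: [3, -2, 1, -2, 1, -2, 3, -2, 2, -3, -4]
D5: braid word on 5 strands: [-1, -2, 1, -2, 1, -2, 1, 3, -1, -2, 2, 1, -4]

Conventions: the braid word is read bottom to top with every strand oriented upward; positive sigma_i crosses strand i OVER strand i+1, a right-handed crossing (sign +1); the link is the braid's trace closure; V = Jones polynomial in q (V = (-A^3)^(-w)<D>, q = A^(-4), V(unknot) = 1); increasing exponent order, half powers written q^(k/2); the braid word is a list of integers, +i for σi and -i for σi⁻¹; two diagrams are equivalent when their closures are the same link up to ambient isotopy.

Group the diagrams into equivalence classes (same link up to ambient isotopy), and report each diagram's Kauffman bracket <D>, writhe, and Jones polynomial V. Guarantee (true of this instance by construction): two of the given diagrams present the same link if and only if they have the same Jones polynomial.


equivalence classes: {D1, D2} | {D3} | {D4, D5}
D1 (bracket A^-7 + A^-3 + A - A^9; 11 crossings at w = -3): V = q^(-9/2) - q^(-5/2) - q^(-3/2) - q^(-1/2)
D2 (bracket A^-7 + A^-3 + A - A^9; 11 crossings at w = -3): V = q^(-9/2) - q^(-5/2) - q^(-3/2) - q^(-1/2)
D3 (bracket A^-7 + A; 13 crossings at w = +1): V = -q^(1/2) - q^(5/2)
V(D4) = q^(-7/2) - 2q^(-5/2) + q^(-3/2) - 2q^(-1/2) + q^(1/2) - q^(3/2)  (w -1, c 11, <D> = A^-9 - A^-5 + 2A^-1 - A^3 + 2A^7 - A^11)
D5 (bracket A^-9 - A^-5 + 2A^-1 - A^3 + 2A^7 - A^11; 13 crossings at w = -1): V = q^(-7/2) - 2q^(-5/2) + q^(-3/2) - 2q^(-1/2) + q^(1/2) - q^(3/2)
key observation: comparing 5 Jones polynomials yields 3 groups


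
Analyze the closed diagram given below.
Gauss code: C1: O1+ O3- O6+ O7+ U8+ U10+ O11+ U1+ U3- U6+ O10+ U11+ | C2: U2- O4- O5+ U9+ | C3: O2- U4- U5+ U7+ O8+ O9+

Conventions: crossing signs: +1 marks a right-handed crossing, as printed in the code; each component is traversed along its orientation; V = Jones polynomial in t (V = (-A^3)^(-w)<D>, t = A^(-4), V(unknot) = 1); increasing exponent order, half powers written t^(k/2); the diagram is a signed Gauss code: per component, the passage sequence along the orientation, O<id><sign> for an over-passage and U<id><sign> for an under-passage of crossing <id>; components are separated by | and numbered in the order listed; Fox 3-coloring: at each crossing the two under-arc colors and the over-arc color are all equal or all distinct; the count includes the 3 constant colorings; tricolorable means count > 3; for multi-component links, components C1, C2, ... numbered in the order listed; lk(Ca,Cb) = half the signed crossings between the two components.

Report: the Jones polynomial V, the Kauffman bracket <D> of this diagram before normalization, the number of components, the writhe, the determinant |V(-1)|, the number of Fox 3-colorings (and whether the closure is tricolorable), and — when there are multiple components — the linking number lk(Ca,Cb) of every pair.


V = t + t^2 + 2t^3 + t^4 - t^7
<D> = A^-13 - A^-1 - 2A^3 - A^7 - A^11 (w = +5)
3 components over 11 crossings, w = +5
lk(C1,C2): 0
lk(C1,C3) = +1
linking number lk(C2,C3) = 0
27 Fox colorings among 3^11, |V(-1)| = 0: tricolorable
why: the 3 component pairs carry total linking +1
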